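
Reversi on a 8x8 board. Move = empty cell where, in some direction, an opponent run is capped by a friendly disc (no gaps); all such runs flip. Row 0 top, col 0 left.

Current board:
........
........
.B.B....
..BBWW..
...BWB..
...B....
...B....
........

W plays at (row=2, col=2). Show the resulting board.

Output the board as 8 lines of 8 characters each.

Answer: ........
........
.BWB....
..BWWW..
...BWB..
...B....
...B....
........

Derivation:
Place W at (2,2); scan 8 dirs for brackets.
Dir NW: first cell '.' (not opp) -> no flip
Dir N: first cell '.' (not opp) -> no flip
Dir NE: first cell '.' (not opp) -> no flip
Dir W: opp run (2,1), next='.' -> no flip
Dir E: opp run (2,3), next='.' -> no flip
Dir SW: first cell '.' (not opp) -> no flip
Dir S: opp run (3,2), next='.' -> no flip
Dir SE: opp run (3,3) capped by W -> flip
All flips: (3,3)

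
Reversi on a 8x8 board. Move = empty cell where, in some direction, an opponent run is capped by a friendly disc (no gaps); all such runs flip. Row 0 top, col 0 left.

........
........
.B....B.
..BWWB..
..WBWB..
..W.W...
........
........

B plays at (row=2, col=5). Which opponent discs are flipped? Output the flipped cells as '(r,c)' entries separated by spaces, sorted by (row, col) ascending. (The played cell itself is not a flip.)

Answer: (3,4)

Derivation:
Dir NW: first cell '.' (not opp) -> no flip
Dir N: first cell '.' (not opp) -> no flip
Dir NE: first cell '.' (not opp) -> no flip
Dir W: first cell '.' (not opp) -> no flip
Dir E: first cell 'B' (not opp) -> no flip
Dir SW: opp run (3,4) capped by B -> flip
Dir S: first cell 'B' (not opp) -> no flip
Dir SE: first cell '.' (not opp) -> no flip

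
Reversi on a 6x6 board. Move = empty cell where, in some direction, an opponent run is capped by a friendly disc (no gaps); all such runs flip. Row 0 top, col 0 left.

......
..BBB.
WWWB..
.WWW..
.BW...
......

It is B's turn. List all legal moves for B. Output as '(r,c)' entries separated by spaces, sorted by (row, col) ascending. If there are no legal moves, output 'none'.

(1,0): no bracket -> illegal
(1,1): flips 2 -> legal
(2,4): no bracket -> illegal
(3,0): flips 1 -> legal
(3,4): no bracket -> illegal
(4,0): flips 2 -> legal
(4,3): flips 2 -> legal
(4,4): no bracket -> illegal
(5,1): no bracket -> illegal
(5,2): flips 3 -> legal
(5,3): no bracket -> illegal

Answer: (1,1) (3,0) (4,0) (4,3) (5,2)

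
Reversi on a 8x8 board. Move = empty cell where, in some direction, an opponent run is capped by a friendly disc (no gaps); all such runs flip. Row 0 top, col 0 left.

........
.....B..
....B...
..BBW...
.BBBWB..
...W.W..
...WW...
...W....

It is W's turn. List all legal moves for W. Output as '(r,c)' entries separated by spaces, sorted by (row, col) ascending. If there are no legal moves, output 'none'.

Answer: (1,4) (2,2) (2,3) (3,1) (3,5) (4,0) (4,6) (5,2) (5,6)

Derivation:
(0,4): no bracket -> illegal
(0,5): no bracket -> illegal
(0,6): no bracket -> illegal
(1,3): no bracket -> illegal
(1,4): flips 1 -> legal
(1,6): no bracket -> illegal
(2,1): no bracket -> illegal
(2,2): flips 1 -> legal
(2,3): flips 2 -> legal
(2,5): no bracket -> illegal
(2,6): no bracket -> illegal
(3,0): no bracket -> illegal
(3,1): flips 3 -> legal
(3,5): flips 1 -> legal
(3,6): no bracket -> illegal
(4,0): flips 3 -> legal
(4,6): flips 1 -> legal
(5,0): no bracket -> illegal
(5,1): no bracket -> illegal
(5,2): flips 1 -> legal
(5,4): no bracket -> illegal
(5,6): flips 1 -> legal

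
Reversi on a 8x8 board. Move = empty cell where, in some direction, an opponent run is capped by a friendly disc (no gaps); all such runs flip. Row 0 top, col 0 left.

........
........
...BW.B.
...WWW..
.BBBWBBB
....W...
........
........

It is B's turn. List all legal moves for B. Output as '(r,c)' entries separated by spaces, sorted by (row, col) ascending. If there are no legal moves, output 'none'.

Answer: (1,3) (1,5) (2,5) (5,3) (6,3) (6,5)

Derivation:
(1,3): flips 2 -> legal
(1,4): no bracket -> illegal
(1,5): flips 2 -> legal
(2,2): no bracket -> illegal
(2,5): flips 3 -> legal
(3,2): no bracket -> illegal
(3,6): no bracket -> illegal
(5,3): flips 2 -> legal
(5,5): no bracket -> illegal
(6,3): flips 1 -> legal
(6,4): no bracket -> illegal
(6,5): flips 1 -> legal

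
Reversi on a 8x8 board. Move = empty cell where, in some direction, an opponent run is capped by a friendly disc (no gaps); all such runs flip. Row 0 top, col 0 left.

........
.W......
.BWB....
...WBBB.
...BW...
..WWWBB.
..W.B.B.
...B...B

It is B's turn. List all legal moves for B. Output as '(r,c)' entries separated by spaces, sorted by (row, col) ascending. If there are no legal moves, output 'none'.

(0,0): flips 4 -> legal
(0,1): flips 1 -> legal
(0,2): no bracket -> illegal
(1,0): no bracket -> illegal
(1,2): no bracket -> illegal
(1,3): no bracket -> illegal
(2,0): no bracket -> illegal
(2,4): no bracket -> illegal
(3,1): no bracket -> illegal
(3,2): flips 1 -> legal
(4,1): no bracket -> illegal
(4,2): flips 1 -> legal
(4,5): flips 1 -> legal
(5,1): flips 4 -> legal
(6,1): flips 1 -> legal
(6,3): flips 1 -> legal
(6,5): flips 1 -> legal
(7,1): flips 3 -> legal
(7,2): no bracket -> illegal

Answer: (0,0) (0,1) (3,2) (4,2) (4,5) (5,1) (6,1) (6,3) (6,5) (7,1)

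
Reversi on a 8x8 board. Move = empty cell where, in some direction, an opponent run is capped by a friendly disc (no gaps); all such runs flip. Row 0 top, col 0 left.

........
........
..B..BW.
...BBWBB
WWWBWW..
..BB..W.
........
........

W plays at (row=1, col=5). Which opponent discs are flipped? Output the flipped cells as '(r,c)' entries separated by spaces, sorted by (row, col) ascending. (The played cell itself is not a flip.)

Answer: (2,5)

Derivation:
Dir NW: first cell '.' (not opp) -> no flip
Dir N: first cell '.' (not opp) -> no flip
Dir NE: first cell '.' (not opp) -> no flip
Dir W: first cell '.' (not opp) -> no flip
Dir E: first cell '.' (not opp) -> no flip
Dir SW: first cell '.' (not opp) -> no flip
Dir S: opp run (2,5) capped by W -> flip
Dir SE: first cell 'W' (not opp) -> no flip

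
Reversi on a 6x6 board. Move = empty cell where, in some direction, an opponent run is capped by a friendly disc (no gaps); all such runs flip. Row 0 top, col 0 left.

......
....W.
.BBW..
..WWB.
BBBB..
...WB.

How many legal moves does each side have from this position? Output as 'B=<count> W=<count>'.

-- B to move --
(0,3): no bracket -> illegal
(0,4): no bracket -> illegal
(0,5): flips 3 -> legal
(1,2): flips 1 -> legal
(1,3): flips 2 -> legal
(1,5): no bracket -> illegal
(2,4): flips 2 -> legal
(2,5): no bracket -> illegal
(3,1): flips 2 -> legal
(4,4): flips 1 -> legal
(5,2): flips 1 -> legal
B mobility = 7
-- W to move --
(1,0): flips 1 -> legal
(1,1): flips 1 -> legal
(1,2): flips 1 -> legal
(1,3): no bracket -> illegal
(2,0): flips 2 -> legal
(2,4): no bracket -> illegal
(2,5): no bracket -> illegal
(3,0): no bracket -> illegal
(3,1): flips 1 -> legal
(3,5): flips 1 -> legal
(4,4): no bracket -> illegal
(4,5): flips 1 -> legal
(5,0): flips 1 -> legal
(5,1): flips 1 -> legal
(5,2): flips 1 -> legal
(5,5): flips 1 -> legal
W mobility = 11

Answer: B=7 W=11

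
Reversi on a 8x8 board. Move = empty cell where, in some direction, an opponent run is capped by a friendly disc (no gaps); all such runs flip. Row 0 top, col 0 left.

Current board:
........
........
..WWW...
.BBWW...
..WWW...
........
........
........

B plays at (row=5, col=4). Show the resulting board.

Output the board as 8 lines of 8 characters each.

Place B at (5,4); scan 8 dirs for brackets.
Dir NW: opp run (4,3) capped by B -> flip
Dir N: opp run (4,4) (3,4) (2,4), next='.' -> no flip
Dir NE: first cell '.' (not opp) -> no flip
Dir W: first cell '.' (not opp) -> no flip
Dir E: first cell '.' (not opp) -> no flip
Dir SW: first cell '.' (not opp) -> no flip
Dir S: first cell '.' (not opp) -> no flip
Dir SE: first cell '.' (not opp) -> no flip
All flips: (4,3)

Answer: ........
........
..WWW...
.BBWW...
..WBW...
....B...
........
........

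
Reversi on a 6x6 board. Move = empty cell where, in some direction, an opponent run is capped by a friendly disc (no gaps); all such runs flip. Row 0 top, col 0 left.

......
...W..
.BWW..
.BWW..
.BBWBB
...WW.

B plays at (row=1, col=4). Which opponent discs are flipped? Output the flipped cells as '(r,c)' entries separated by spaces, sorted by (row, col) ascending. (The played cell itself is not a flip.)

Answer: (2,3) (3,2)

Derivation:
Dir NW: first cell '.' (not opp) -> no flip
Dir N: first cell '.' (not opp) -> no flip
Dir NE: first cell '.' (not opp) -> no flip
Dir W: opp run (1,3), next='.' -> no flip
Dir E: first cell '.' (not opp) -> no flip
Dir SW: opp run (2,3) (3,2) capped by B -> flip
Dir S: first cell '.' (not opp) -> no flip
Dir SE: first cell '.' (not opp) -> no flip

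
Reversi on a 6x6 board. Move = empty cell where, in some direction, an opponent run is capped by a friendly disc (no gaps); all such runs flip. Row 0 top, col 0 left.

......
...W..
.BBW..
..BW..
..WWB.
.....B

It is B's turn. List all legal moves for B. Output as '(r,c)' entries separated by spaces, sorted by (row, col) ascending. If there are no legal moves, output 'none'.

(0,2): no bracket -> illegal
(0,3): no bracket -> illegal
(0,4): flips 1 -> legal
(1,2): no bracket -> illegal
(1,4): flips 1 -> legal
(2,4): flips 1 -> legal
(3,1): no bracket -> illegal
(3,4): flips 1 -> legal
(4,1): flips 2 -> legal
(5,1): no bracket -> illegal
(5,2): flips 1 -> legal
(5,3): no bracket -> illegal
(5,4): flips 1 -> legal

Answer: (0,4) (1,4) (2,4) (3,4) (4,1) (5,2) (5,4)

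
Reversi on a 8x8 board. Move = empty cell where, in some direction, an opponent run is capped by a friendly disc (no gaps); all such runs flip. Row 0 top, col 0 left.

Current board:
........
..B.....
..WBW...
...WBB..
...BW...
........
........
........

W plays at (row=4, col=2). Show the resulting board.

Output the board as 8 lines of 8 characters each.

Answer: ........
..B.....
..WBW...
...WBB..
..WWW...
........
........
........

Derivation:
Place W at (4,2); scan 8 dirs for brackets.
Dir NW: first cell '.' (not opp) -> no flip
Dir N: first cell '.' (not opp) -> no flip
Dir NE: first cell 'W' (not opp) -> no flip
Dir W: first cell '.' (not opp) -> no flip
Dir E: opp run (4,3) capped by W -> flip
Dir SW: first cell '.' (not opp) -> no flip
Dir S: first cell '.' (not opp) -> no flip
Dir SE: first cell '.' (not opp) -> no flip
All flips: (4,3)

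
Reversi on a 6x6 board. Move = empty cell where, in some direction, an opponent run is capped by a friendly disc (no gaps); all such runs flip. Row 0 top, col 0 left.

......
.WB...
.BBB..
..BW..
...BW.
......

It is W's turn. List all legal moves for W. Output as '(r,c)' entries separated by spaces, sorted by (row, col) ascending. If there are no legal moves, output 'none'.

Answer: (1,3) (3,1) (4,2) (5,3)

Derivation:
(0,1): no bracket -> illegal
(0,2): no bracket -> illegal
(0,3): no bracket -> illegal
(1,0): no bracket -> illegal
(1,3): flips 2 -> legal
(1,4): no bracket -> illegal
(2,0): no bracket -> illegal
(2,4): no bracket -> illegal
(3,0): no bracket -> illegal
(3,1): flips 2 -> legal
(3,4): no bracket -> illegal
(4,1): no bracket -> illegal
(4,2): flips 1 -> legal
(5,2): no bracket -> illegal
(5,3): flips 1 -> legal
(5,4): no bracket -> illegal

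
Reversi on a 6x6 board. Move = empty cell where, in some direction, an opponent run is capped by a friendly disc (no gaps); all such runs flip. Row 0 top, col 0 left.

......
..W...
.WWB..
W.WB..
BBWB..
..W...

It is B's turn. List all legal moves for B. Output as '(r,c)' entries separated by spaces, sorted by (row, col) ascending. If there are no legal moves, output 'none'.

(0,1): flips 1 -> legal
(0,2): no bracket -> illegal
(0,3): no bracket -> illegal
(1,0): flips 2 -> legal
(1,1): flips 1 -> legal
(1,3): no bracket -> illegal
(2,0): flips 3 -> legal
(3,1): flips 1 -> legal
(5,1): flips 1 -> legal
(5,3): no bracket -> illegal

Answer: (0,1) (1,0) (1,1) (2,0) (3,1) (5,1)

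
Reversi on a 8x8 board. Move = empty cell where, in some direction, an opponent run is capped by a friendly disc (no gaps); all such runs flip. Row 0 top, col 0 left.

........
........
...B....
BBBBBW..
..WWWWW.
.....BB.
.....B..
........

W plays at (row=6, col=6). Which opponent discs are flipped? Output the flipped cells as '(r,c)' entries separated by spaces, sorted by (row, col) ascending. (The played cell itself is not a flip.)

Dir NW: opp run (5,5) capped by W -> flip
Dir N: opp run (5,6) capped by W -> flip
Dir NE: first cell '.' (not opp) -> no flip
Dir W: opp run (6,5), next='.' -> no flip
Dir E: first cell '.' (not opp) -> no flip
Dir SW: first cell '.' (not opp) -> no flip
Dir S: first cell '.' (not opp) -> no flip
Dir SE: first cell '.' (not opp) -> no flip

Answer: (5,5) (5,6)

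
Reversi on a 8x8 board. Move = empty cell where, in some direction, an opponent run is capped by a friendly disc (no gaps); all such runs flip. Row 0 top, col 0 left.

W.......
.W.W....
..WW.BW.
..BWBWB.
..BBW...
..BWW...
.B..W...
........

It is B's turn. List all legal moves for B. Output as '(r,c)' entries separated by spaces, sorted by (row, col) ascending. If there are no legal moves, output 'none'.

Answer: (0,3) (1,2) (1,4) (1,6) (2,4) (2,7) (4,5) (5,5) (6,3) (6,5) (7,4) (7,5)

Derivation:
(0,1): no bracket -> illegal
(0,2): no bracket -> illegal
(0,3): flips 3 -> legal
(0,4): no bracket -> illegal
(1,0): no bracket -> illegal
(1,2): flips 2 -> legal
(1,4): flips 1 -> legal
(1,5): no bracket -> illegal
(1,6): flips 1 -> legal
(1,7): no bracket -> illegal
(2,0): no bracket -> illegal
(2,1): no bracket -> illegal
(2,4): flips 1 -> legal
(2,7): flips 1 -> legal
(3,1): no bracket -> illegal
(3,7): no bracket -> illegal
(4,5): flips 2 -> legal
(4,6): no bracket -> illegal
(5,5): flips 2 -> legal
(6,2): no bracket -> illegal
(6,3): flips 1 -> legal
(6,5): flips 1 -> legal
(7,3): no bracket -> illegal
(7,4): flips 3 -> legal
(7,5): flips 2 -> legal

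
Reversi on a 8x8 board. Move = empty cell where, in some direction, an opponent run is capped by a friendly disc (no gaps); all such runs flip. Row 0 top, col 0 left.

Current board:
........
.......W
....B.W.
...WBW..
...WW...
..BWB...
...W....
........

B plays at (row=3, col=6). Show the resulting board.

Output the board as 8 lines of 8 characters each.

Answer: ........
.......W
....B.W.
...WBBB.
...WW...
..BWB...
...W....
........

Derivation:
Place B at (3,6); scan 8 dirs for brackets.
Dir NW: first cell '.' (not opp) -> no flip
Dir N: opp run (2,6), next='.' -> no flip
Dir NE: first cell '.' (not opp) -> no flip
Dir W: opp run (3,5) capped by B -> flip
Dir E: first cell '.' (not opp) -> no flip
Dir SW: first cell '.' (not opp) -> no flip
Dir S: first cell '.' (not opp) -> no flip
Dir SE: first cell '.' (not opp) -> no flip
All flips: (3,5)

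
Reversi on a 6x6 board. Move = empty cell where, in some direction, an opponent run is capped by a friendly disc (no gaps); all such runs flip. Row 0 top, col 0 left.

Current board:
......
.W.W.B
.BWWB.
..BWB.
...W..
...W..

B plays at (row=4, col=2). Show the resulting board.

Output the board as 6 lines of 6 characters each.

Place B at (4,2); scan 8 dirs for brackets.
Dir NW: first cell '.' (not opp) -> no flip
Dir N: first cell 'B' (not opp) -> no flip
Dir NE: opp run (3,3) capped by B -> flip
Dir W: first cell '.' (not opp) -> no flip
Dir E: opp run (4,3), next='.' -> no flip
Dir SW: first cell '.' (not opp) -> no flip
Dir S: first cell '.' (not opp) -> no flip
Dir SE: opp run (5,3), next=edge -> no flip
All flips: (3,3)

Answer: ......
.W.W.B
.BWWB.
..BBB.
..BW..
...W..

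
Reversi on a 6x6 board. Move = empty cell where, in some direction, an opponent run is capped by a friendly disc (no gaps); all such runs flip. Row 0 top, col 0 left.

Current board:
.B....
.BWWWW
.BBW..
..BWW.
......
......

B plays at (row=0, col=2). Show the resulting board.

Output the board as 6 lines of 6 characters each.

Answer: .BB...
.BBWWW
.BBW..
..BWW.
......
......

Derivation:
Place B at (0,2); scan 8 dirs for brackets.
Dir NW: edge -> no flip
Dir N: edge -> no flip
Dir NE: edge -> no flip
Dir W: first cell 'B' (not opp) -> no flip
Dir E: first cell '.' (not opp) -> no flip
Dir SW: first cell 'B' (not opp) -> no flip
Dir S: opp run (1,2) capped by B -> flip
Dir SE: opp run (1,3), next='.' -> no flip
All flips: (1,2)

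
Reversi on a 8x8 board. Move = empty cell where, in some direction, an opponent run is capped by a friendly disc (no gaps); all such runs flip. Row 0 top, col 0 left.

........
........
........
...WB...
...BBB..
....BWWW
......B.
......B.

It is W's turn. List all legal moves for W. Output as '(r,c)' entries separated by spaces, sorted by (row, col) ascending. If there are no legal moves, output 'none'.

(2,3): flips 2 -> legal
(2,4): no bracket -> illegal
(2,5): no bracket -> illegal
(3,2): no bracket -> illegal
(3,5): flips 2 -> legal
(3,6): no bracket -> illegal
(4,2): no bracket -> illegal
(4,6): no bracket -> illegal
(5,2): no bracket -> illegal
(5,3): flips 2 -> legal
(6,3): no bracket -> illegal
(6,4): no bracket -> illegal
(6,5): no bracket -> illegal
(6,7): no bracket -> illegal
(7,5): flips 1 -> legal
(7,7): flips 1 -> legal

Answer: (2,3) (3,5) (5,3) (7,5) (7,7)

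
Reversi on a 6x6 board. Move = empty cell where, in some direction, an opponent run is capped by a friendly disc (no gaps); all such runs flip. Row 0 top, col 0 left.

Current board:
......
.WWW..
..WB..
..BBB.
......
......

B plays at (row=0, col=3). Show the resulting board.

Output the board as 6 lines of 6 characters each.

Place B at (0,3); scan 8 dirs for brackets.
Dir NW: edge -> no flip
Dir N: edge -> no flip
Dir NE: edge -> no flip
Dir W: first cell '.' (not opp) -> no flip
Dir E: first cell '.' (not opp) -> no flip
Dir SW: opp run (1,2), next='.' -> no flip
Dir S: opp run (1,3) capped by B -> flip
Dir SE: first cell '.' (not opp) -> no flip
All flips: (1,3)

Answer: ...B..
.WWB..
..WB..
..BBB.
......
......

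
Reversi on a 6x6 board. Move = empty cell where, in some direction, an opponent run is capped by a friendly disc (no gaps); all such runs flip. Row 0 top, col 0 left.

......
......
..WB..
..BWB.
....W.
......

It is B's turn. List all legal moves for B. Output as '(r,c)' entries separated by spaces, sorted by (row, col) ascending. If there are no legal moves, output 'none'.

Answer: (1,2) (2,1) (4,3) (5,4)

Derivation:
(1,1): no bracket -> illegal
(1,2): flips 1 -> legal
(1,3): no bracket -> illegal
(2,1): flips 1 -> legal
(2,4): no bracket -> illegal
(3,1): no bracket -> illegal
(3,5): no bracket -> illegal
(4,2): no bracket -> illegal
(4,3): flips 1 -> legal
(4,5): no bracket -> illegal
(5,3): no bracket -> illegal
(5,4): flips 1 -> legal
(5,5): no bracket -> illegal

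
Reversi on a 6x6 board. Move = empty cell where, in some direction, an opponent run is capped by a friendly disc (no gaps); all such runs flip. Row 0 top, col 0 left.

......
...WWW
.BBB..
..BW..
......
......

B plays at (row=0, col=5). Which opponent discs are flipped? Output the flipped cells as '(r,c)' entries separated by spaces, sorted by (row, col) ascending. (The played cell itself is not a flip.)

Answer: (1,4)

Derivation:
Dir NW: edge -> no flip
Dir N: edge -> no flip
Dir NE: edge -> no flip
Dir W: first cell '.' (not opp) -> no flip
Dir E: edge -> no flip
Dir SW: opp run (1,4) capped by B -> flip
Dir S: opp run (1,5), next='.' -> no flip
Dir SE: edge -> no flip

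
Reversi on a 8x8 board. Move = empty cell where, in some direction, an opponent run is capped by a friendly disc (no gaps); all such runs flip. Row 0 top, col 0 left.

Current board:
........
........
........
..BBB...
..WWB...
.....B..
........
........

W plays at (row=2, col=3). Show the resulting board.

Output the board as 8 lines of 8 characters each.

Answer: ........
........
...W....
..BWB...
..WWB...
.....B..
........
........

Derivation:
Place W at (2,3); scan 8 dirs for brackets.
Dir NW: first cell '.' (not opp) -> no flip
Dir N: first cell '.' (not opp) -> no flip
Dir NE: first cell '.' (not opp) -> no flip
Dir W: first cell '.' (not opp) -> no flip
Dir E: first cell '.' (not opp) -> no flip
Dir SW: opp run (3,2), next='.' -> no flip
Dir S: opp run (3,3) capped by W -> flip
Dir SE: opp run (3,4), next='.' -> no flip
All flips: (3,3)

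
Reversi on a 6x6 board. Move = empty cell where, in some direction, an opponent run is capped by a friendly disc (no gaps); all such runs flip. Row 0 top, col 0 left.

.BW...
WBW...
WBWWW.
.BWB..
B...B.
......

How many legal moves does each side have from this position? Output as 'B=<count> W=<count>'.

Answer: B=6 W=6

Derivation:
-- B to move --
(0,0): no bracket -> illegal
(0,3): flips 2 -> legal
(1,3): flips 3 -> legal
(1,4): no bracket -> illegal
(1,5): flips 1 -> legal
(2,5): flips 3 -> legal
(3,0): no bracket -> illegal
(3,4): flips 2 -> legal
(3,5): no bracket -> illegal
(4,1): no bracket -> illegal
(4,2): no bracket -> illegal
(4,3): flips 1 -> legal
B mobility = 6
-- W to move --
(0,0): flips 2 -> legal
(3,0): flips 2 -> legal
(3,4): flips 1 -> legal
(3,5): no bracket -> illegal
(4,1): no bracket -> illegal
(4,2): flips 2 -> legal
(4,3): flips 1 -> legal
(4,5): no bracket -> illegal
(5,0): no bracket -> illegal
(5,1): no bracket -> illegal
(5,3): no bracket -> illegal
(5,4): no bracket -> illegal
(5,5): flips 2 -> legal
W mobility = 6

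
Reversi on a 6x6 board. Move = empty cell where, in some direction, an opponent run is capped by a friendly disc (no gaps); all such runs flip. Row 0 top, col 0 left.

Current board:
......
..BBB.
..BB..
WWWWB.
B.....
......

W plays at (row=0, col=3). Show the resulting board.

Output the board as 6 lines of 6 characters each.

Place W at (0,3); scan 8 dirs for brackets.
Dir NW: edge -> no flip
Dir N: edge -> no flip
Dir NE: edge -> no flip
Dir W: first cell '.' (not opp) -> no flip
Dir E: first cell '.' (not opp) -> no flip
Dir SW: opp run (1,2), next='.' -> no flip
Dir S: opp run (1,3) (2,3) capped by W -> flip
Dir SE: opp run (1,4), next='.' -> no flip
All flips: (1,3) (2,3)

Answer: ...W..
..BWB.
..BW..
WWWWB.
B.....
......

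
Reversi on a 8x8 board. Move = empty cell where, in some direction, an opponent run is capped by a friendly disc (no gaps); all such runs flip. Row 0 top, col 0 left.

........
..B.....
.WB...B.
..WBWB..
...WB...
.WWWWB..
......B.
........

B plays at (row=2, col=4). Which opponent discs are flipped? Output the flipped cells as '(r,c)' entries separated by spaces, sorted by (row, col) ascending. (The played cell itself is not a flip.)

Dir NW: first cell '.' (not opp) -> no flip
Dir N: first cell '.' (not opp) -> no flip
Dir NE: first cell '.' (not opp) -> no flip
Dir W: first cell '.' (not opp) -> no flip
Dir E: first cell '.' (not opp) -> no flip
Dir SW: first cell 'B' (not opp) -> no flip
Dir S: opp run (3,4) capped by B -> flip
Dir SE: first cell 'B' (not opp) -> no flip

Answer: (3,4)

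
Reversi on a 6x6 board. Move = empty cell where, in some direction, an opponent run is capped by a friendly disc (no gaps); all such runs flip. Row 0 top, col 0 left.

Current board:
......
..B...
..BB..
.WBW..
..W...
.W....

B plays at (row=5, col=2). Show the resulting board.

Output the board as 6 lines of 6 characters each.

Place B at (5,2); scan 8 dirs for brackets.
Dir NW: first cell '.' (not opp) -> no flip
Dir N: opp run (4,2) capped by B -> flip
Dir NE: first cell '.' (not opp) -> no flip
Dir W: opp run (5,1), next='.' -> no flip
Dir E: first cell '.' (not opp) -> no flip
Dir SW: edge -> no flip
Dir S: edge -> no flip
Dir SE: edge -> no flip
All flips: (4,2)

Answer: ......
..B...
..BB..
.WBW..
..B...
.WB...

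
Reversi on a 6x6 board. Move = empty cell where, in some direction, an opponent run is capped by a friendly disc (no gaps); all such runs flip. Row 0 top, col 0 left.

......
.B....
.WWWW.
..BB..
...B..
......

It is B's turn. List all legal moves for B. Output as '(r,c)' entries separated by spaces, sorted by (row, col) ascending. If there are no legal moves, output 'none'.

(1,0): flips 1 -> legal
(1,2): flips 1 -> legal
(1,3): flips 1 -> legal
(1,4): flips 1 -> legal
(1,5): flips 1 -> legal
(2,0): no bracket -> illegal
(2,5): no bracket -> illegal
(3,0): no bracket -> illegal
(3,1): flips 1 -> legal
(3,4): no bracket -> illegal
(3,5): no bracket -> illegal

Answer: (1,0) (1,2) (1,3) (1,4) (1,5) (3,1)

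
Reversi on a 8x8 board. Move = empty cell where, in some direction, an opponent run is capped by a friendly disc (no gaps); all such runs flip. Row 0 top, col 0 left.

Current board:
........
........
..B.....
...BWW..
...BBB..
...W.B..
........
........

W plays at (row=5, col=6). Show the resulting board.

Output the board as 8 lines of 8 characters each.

Answer: ........
........
..B.....
...BWW..
...BBW..
...W.BW.
........
........

Derivation:
Place W at (5,6); scan 8 dirs for brackets.
Dir NW: opp run (4,5) capped by W -> flip
Dir N: first cell '.' (not opp) -> no flip
Dir NE: first cell '.' (not opp) -> no flip
Dir W: opp run (5,5), next='.' -> no flip
Dir E: first cell '.' (not opp) -> no flip
Dir SW: first cell '.' (not opp) -> no flip
Dir S: first cell '.' (not opp) -> no flip
Dir SE: first cell '.' (not opp) -> no flip
All flips: (4,5)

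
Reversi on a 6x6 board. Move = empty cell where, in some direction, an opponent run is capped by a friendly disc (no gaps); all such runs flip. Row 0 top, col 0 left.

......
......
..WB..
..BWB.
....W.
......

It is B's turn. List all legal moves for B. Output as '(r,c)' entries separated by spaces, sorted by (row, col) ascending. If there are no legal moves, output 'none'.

(1,1): no bracket -> illegal
(1,2): flips 1 -> legal
(1,3): no bracket -> illegal
(2,1): flips 1 -> legal
(2,4): no bracket -> illegal
(3,1): no bracket -> illegal
(3,5): no bracket -> illegal
(4,2): no bracket -> illegal
(4,3): flips 1 -> legal
(4,5): no bracket -> illegal
(5,3): no bracket -> illegal
(5,4): flips 1 -> legal
(5,5): no bracket -> illegal

Answer: (1,2) (2,1) (4,3) (5,4)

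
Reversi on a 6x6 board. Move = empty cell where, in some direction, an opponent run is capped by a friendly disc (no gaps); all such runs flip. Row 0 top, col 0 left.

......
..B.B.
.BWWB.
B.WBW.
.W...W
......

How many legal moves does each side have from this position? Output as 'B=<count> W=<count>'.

Answer: B=9 W=9

Derivation:
-- B to move --
(1,1): flips 1 -> legal
(1,3): flips 1 -> legal
(2,5): no bracket -> illegal
(3,1): flips 1 -> legal
(3,5): flips 1 -> legal
(4,0): no bracket -> illegal
(4,2): flips 2 -> legal
(4,3): flips 1 -> legal
(4,4): flips 1 -> legal
(5,0): flips 3 -> legal
(5,1): no bracket -> illegal
(5,2): flips 1 -> legal
(5,4): no bracket -> illegal
(5,5): no bracket -> illegal
B mobility = 9
-- W to move --
(0,1): flips 1 -> legal
(0,2): flips 1 -> legal
(0,3): no bracket -> illegal
(0,4): flips 2 -> legal
(0,5): flips 1 -> legal
(1,0): flips 1 -> legal
(1,1): no bracket -> illegal
(1,3): no bracket -> illegal
(1,5): no bracket -> illegal
(2,0): flips 1 -> legal
(2,5): flips 1 -> legal
(3,1): no bracket -> illegal
(3,5): no bracket -> illegal
(4,0): no bracket -> illegal
(4,2): no bracket -> illegal
(4,3): flips 1 -> legal
(4,4): flips 1 -> legal
W mobility = 9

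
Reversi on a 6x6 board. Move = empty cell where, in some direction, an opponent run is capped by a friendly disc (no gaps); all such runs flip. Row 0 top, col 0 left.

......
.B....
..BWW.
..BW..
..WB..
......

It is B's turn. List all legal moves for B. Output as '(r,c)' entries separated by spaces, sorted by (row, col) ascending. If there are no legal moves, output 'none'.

(1,2): no bracket -> illegal
(1,3): flips 2 -> legal
(1,4): flips 1 -> legal
(1,5): no bracket -> illegal
(2,5): flips 2 -> legal
(3,1): no bracket -> illegal
(3,4): flips 1 -> legal
(3,5): no bracket -> illegal
(4,1): flips 1 -> legal
(4,4): flips 1 -> legal
(5,1): no bracket -> illegal
(5,2): flips 1 -> legal
(5,3): no bracket -> illegal

Answer: (1,3) (1,4) (2,5) (3,4) (4,1) (4,4) (5,2)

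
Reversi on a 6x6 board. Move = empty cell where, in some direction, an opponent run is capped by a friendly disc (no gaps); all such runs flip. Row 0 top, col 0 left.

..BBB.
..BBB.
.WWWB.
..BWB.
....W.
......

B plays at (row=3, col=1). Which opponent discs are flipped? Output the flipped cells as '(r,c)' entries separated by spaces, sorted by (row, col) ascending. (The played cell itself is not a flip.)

Dir NW: first cell '.' (not opp) -> no flip
Dir N: opp run (2,1), next='.' -> no flip
Dir NE: opp run (2,2) capped by B -> flip
Dir W: first cell '.' (not opp) -> no flip
Dir E: first cell 'B' (not opp) -> no flip
Dir SW: first cell '.' (not opp) -> no flip
Dir S: first cell '.' (not opp) -> no flip
Dir SE: first cell '.' (not opp) -> no flip

Answer: (2,2)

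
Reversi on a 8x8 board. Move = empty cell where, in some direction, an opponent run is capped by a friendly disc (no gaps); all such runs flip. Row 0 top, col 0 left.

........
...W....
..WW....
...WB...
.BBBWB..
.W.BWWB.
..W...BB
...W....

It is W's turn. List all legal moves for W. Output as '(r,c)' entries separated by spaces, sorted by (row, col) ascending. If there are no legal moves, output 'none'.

Answer: (2,4) (3,1) (3,2) (3,5) (3,6) (4,0) (4,6) (5,2) (5,7) (6,3) (7,7)

Derivation:
(2,4): flips 1 -> legal
(2,5): no bracket -> illegal
(3,0): no bracket -> illegal
(3,1): flips 1 -> legal
(3,2): flips 1 -> legal
(3,5): flips 2 -> legal
(3,6): flips 1 -> legal
(4,0): flips 3 -> legal
(4,6): flips 1 -> legal
(4,7): no bracket -> illegal
(5,0): no bracket -> illegal
(5,2): flips 1 -> legal
(5,7): flips 1 -> legal
(6,3): flips 2 -> legal
(6,4): no bracket -> illegal
(6,5): no bracket -> illegal
(7,5): no bracket -> illegal
(7,6): no bracket -> illegal
(7,7): flips 1 -> legal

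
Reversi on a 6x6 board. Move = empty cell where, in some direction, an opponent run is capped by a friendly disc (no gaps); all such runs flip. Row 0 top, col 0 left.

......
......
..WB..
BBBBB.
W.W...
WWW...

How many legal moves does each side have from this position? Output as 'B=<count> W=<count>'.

Answer: B=5 W=3

Derivation:
-- B to move --
(1,1): flips 1 -> legal
(1,2): flips 1 -> legal
(1,3): flips 1 -> legal
(2,1): flips 1 -> legal
(4,1): no bracket -> illegal
(4,3): no bracket -> illegal
(5,3): flips 1 -> legal
B mobility = 5
-- W to move --
(1,2): no bracket -> illegal
(1,3): no bracket -> illegal
(1,4): no bracket -> illegal
(2,0): flips 2 -> legal
(2,1): no bracket -> illegal
(2,4): flips 2 -> legal
(2,5): no bracket -> illegal
(3,5): no bracket -> illegal
(4,1): no bracket -> illegal
(4,3): no bracket -> illegal
(4,4): flips 1 -> legal
(4,5): no bracket -> illegal
W mobility = 3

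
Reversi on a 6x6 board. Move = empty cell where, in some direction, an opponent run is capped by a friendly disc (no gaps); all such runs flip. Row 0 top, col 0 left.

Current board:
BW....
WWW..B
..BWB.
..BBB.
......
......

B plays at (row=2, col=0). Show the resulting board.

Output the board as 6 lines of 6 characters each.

Answer: BW....
BWW..B
B.BWB.
..BBB.
......
......

Derivation:
Place B at (2,0); scan 8 dirs for brackets.
Dir NW: edge -> no flip
Dir N: opp run (1,0) capped by B -> flip
Dir NE: opp run (1,1), next='.' -> no flip
Dir W: edge -> no flip
Dir E: first cell '.' (not opp) -> no flip
Dir SW: edge -> no flip
Dir S: first cell '.' (not opp) -> no flip
Dir SE: first cell '.' (not opp) -> no flip
All flips: (1,0)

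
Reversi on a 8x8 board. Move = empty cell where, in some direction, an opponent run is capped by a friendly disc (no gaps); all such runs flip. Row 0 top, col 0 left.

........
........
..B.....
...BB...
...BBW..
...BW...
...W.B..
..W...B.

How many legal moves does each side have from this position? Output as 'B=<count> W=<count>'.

-- B to move --
(3,5): no bracket -> illegal
(3,6): no bracket -> illegal
(4,6): flips 1 -> legal
(5,2): no bracket -> illegal
(5,5): flips 1 -> legal
(5,6): flips 1 -> legal
(6,1): no bracket -> illegal
(6,2): no bracket -> illegal
(6,4): flips 1 -> legal
(7,1): no bracket -> illegal
(7,3): flips 1 -> legal
(7,4): no bracket -> illegal
B mobility = 5
-- W to move --
(1,1): no bracket -> illegal
(1,2): no bracket -> illegal
(1,3): no bracket -> illegal
(2,1): no bracket -> illegal
(2,3): flips 4 -> legal
(2,4): flips 2 -> legal
(2,5): no bracket -> illegal
(3,1): no bracket -> illegal
(3,2): flips 1 -> legal
(3,5): no bracket -> illegal
(4,2): flips 2 -> legal
(5,2): flips 1 -> legal
(5,5): no bracket -> illegal
(5,6): no bracket -> illegal
(6,2): no bracket -> illegal
(6,4): no bracket -> illegal
(6,6): no bracket -> illegal
(6,7): no bracket -> illegal
(7,4): no bracket -> illegal
(7,5): no bracket -> illegal
(7,7): no bracket -> illegal
W mobility = 5

Answer: B=5 W=5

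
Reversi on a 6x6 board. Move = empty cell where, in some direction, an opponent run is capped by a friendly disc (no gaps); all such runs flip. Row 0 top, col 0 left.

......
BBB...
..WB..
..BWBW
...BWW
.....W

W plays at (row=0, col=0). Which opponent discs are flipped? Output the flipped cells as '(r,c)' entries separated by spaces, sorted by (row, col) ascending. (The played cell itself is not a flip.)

Answer: (1,1)

Derivation:
Dir NW: edge -> no flip
Dir N: edge -> no flip
Dir NE: edge -> no flip
Dir W: edge -> no flip
Dir E: first cell '.' (not opp) -> no flip
Dir SW: edge -> no flip
Dir S: opp run (1,0), next='.' -> no flip
Dir SE: opp run (1,1) capped by W -> flip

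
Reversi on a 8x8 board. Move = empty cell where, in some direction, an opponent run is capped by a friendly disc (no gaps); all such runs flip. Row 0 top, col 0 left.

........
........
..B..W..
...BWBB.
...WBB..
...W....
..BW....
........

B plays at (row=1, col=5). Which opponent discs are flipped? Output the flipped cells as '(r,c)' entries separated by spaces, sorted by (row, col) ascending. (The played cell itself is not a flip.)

Dir NW: first cell '.' (not opp) -> no flip
Dir N: first cell '.' (not opp) -> no flip
Dir NE: first cell '.' (not opp) -> no flip
Dir W: first cell '.' (not opp) -> no flip
Dir E: first cell '.' (not opp) -> no flip
Dir SW: first cell '.' (not opp) -> no flip
Dir S: opp run (2,5) capped by B -> flip
Dir SE: first cell '.' (not opp) -> no flip

Answer: (2,5)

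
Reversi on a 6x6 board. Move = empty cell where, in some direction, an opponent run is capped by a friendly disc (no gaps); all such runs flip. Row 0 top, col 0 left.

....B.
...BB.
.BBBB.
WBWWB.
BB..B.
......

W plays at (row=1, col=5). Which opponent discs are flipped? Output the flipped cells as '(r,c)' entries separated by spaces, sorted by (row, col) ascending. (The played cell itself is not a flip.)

Answer: (2,4)

Derivation:
Dir NW: opp run (0,4), next=edge -> no flip
Dir N: first cell '.' (not opp) -> no flip
Dir NE: edge -> no flip
Dir W: opp run (1,4) (1,3), next='.' -> no flip
Dir E: edge -> no flip
Dir SW: opp run (2,4) capped by W -> flip
Dir S: first cell '.' (not opp) -> no flip
Dir SE: edge -> no flip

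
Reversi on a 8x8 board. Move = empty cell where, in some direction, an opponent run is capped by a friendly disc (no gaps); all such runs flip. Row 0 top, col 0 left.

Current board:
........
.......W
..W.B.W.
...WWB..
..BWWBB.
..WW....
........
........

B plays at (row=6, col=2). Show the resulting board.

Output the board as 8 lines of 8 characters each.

Place B at (6,2); scan 8 dirs for brackets.
Dir NW: first cell '.' (not opp) -> no flip
Dir N: opp run (5,2) capped by B -> flip
Dir NE: opp run (5,3) (4,4) capped by B -> flip
Dir W: first cell '.' (not opp) -> no flip
Dir E: first cell '.' (not opp) -> no flip
Dir SW: first cell '.' (not opp) -> no flip
Dir S: first cell '.' (not opp) -> no flip
Dir SE: first cell '.' (not opp) -> no flip
All flips: (4,4) (5,2) (5,3)

Answer: ........
.......W
..W.B.W.
...WWB..
..BWBBB.
..BB....
..B.....
........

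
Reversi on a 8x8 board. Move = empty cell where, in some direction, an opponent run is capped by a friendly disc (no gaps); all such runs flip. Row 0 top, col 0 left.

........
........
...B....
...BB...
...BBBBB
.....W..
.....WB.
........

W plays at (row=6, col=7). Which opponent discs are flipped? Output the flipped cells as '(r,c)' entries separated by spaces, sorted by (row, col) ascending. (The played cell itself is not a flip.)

Dir NW: first cell '.' (not opp) -> no flip
Dir N: first cell '.' (not opp) -> no flip
Dir NE: edge -> no flip
Dir W: opp run (6,6) capped by W -> flip
Dir E: edge -> no flip
Dir SW: first cell '.' (not opp) -> no flip
Dir S: first cell '.' (not opp) -> no flip
Dir SE: edge -> no flip

Answer: (6,6)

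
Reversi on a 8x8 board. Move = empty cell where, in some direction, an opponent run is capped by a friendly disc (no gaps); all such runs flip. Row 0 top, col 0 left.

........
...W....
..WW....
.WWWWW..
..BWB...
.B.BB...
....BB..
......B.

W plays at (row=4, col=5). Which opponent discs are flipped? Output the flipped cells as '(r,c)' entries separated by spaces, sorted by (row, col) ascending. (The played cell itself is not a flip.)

Dir NW: first cell 'W' (not opp) -> no flip
Dir N: first cell 'W' (not opp) -> no flip
Dir NE: first cell '.' (not opp) -> no flip
Dir W: opp run (4,4) capped by W -> flip
Dir E: first cell '.' (not opp) -> no flip
Dir SW: opp run (5,4), next='.' -> no flip
Dir S: first cell '.' (not opp) -> no flip
Dir SE: first cell '.' (not opp) -> no flip

Answer: (4,4)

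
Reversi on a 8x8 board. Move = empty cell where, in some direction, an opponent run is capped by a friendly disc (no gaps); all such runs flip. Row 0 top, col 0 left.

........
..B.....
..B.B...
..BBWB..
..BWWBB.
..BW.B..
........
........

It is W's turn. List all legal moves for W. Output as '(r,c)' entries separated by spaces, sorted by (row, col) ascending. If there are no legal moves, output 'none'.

(0,1): no bracket -> illegal
(0,2): no bracket -> illegal
(0,3): no bracket -> illegal
(1,1): flips 2 -> legal
(1,3): no bracket -> illegal
(1,4): flips 1 -> legal
(1,5): no bracket -> illegal
(2,1): flips 1 -> legal
(2,3): flips 1 -> legal
(2,5): no bracket -> illegal
(2,6): flips 1 -> legal
(3,1): flips 3 -> legal
(3,6): flips 1 -> legal
(3,7): no bracket -> illegal
(4,1): flips 1 -> legal
(4,7): flips 2 -> legal
(5,1): flips 1 -> legal
(5,4): no bracket -> illegal
(5,6): flips 1 -> legal
(5,7): no bracket -> illegal
(6,1): flips 1 -> legal
(6,2): no bracket -> illegal
(6,3): no bracket -> illegal
(6,4): no bracket -> illegal
(6,5): no bracket -> illegal
(6,6): flips 1 -> legal

Answer: (1,1) (1,4) (2,1) (2,3) (2,6) (3,1) (3,6) (4,1) (4,7) (5,1) (5,6) (6,1) (6,6)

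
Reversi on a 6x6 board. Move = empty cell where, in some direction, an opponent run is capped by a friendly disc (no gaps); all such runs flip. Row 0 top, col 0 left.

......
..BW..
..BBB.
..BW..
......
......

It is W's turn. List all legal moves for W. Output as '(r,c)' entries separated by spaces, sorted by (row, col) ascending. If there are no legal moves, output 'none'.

(0,1): no bracket -> illegal
(0,2): no bracket -> illegal
(0,3): no bracket -> illegal
(1,1): flips 2 -> legal
(1,4): no bracket -> illegal
(1,5): flips 1 -> legal
(2,1): no bracket -> illegal
(2,5): no bracket -> illegal
(3,1): flips 2 -> legal
(3,4): no bracket -> illegal
(3,5): flips 1 -> legal
(4,1): no bracket -> illegal
(4,2): no bracket -> illegal
(4,3): no bracket -> illegal

Answer: (1,1) (1,5) (3,1) (3,5)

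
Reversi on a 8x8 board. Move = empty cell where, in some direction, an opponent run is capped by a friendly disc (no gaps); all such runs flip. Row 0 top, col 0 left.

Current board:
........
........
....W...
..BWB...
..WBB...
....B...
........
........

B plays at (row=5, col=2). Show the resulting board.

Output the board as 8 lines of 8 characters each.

Answer: ........
........
....W...
..BWB...
..BBB...
..B.B...
........
........

Derivation:
Place B at (5,2); scan 8 dirs for brackets.
Dir NW: first cell '.' (not opp) -> no flip
Dir N: opp run (4,2) capped by B -> flip
Dir NE: first cell 'B' (not opp) -> no flip
Dir W: first cell '.' (not opp) -> no flip
Dir E: first cell '.' (not opp) -> no flip
Dir SW: first cell '.' (not opp) -> no flip
Dir S: first cell '.' (not opp) -> no flip
Dir SE: first cell '.' (not opp) -> no flip
All flips: (4,2)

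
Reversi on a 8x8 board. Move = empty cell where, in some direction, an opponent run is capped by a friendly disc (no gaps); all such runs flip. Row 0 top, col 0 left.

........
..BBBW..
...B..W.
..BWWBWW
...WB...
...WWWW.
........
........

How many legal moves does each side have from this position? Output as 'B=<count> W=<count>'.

-- B to move --
(0,4): no bracket -> illegal
(0,5): no bracket -> illegal
(0,6): no bracket -> illegal
(1,6): flips 1 -> legal
(1,7): flips 1 -> legal
(2,2): flips 1 -> legal
(2,4): flips 1 -> legal
(2,5): no bracket -> illegal
(2,7): no bracket -> illegal
(4,2): flips 1 -> legal
(4,5): flips 1 -> legal
(4,6): no bracket -> illegal
(4,7): no bracket -> illegal
(5,2): no bracket -> illegal
(5,7): no bracket -> illegal
(6,2): flips 1 -> legal
(6,3): flips 3 -> legal
(6,4): flips 1 -> legal
(6,5): flips 2 -> legal
(6,6): flips 1 -> legal
(6,7): no bracket -> illegal
B mobility = 11
-- W to move --
(0,1): flips 2 -> legal
(0,2): no bracket -> illegal
(0,3): flips 2 -> legal
(0,4): no bracket -> illegal
(0,5): no bracket -> illegal
(1,1): flips 3 -> legal
(2,1): flips 1 -> legal
(2,2): no bracket -> illegal
(2,4): no bracket -> illegal
(2,5): no bracket -> illegal
(3,1): flips 1 -> legal
(4,1): no bracket -> illegal
(4,2): no bracket -> illegal
(4,5): flips 1 -> legal
(4,6): no bracket -> illegal
W mobility = 6

Answer: B=11 W=6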